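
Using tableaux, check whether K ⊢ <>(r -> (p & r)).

Tableau for the negation ~<>(r -> (p & r)):
1. ~<>(r -> (p & r)), w0
The negation has an open branch (countermodel exists).

Invalid (countermodel exists)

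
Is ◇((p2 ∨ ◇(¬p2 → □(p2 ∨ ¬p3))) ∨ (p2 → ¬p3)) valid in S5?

Tableau for the negation ¬◇((p2 ∨ ◇(¬p2 → □(p2 ∨ ¬p3))) ∨ (p2 → ¬p3)):
1. ¬◇((p2 ∨ ◇(¬p2 → □(p2 ∨ ¬p3))) ∨ (p2 → ¬p3)), u
2. ¬((p2 ∨ ◇(¬p2 → □(p2 ∨ ¬p3))) ∨ (p2 → ¬p3)), u
3. ¬(p2 ∨ ◇(¬p2 → □(p2 ∨ ¬p3))), u
4. ¬(p2 → ¬p3), u
5. ¬p2, u
6. ¬◇(¬p2 → □(p2 ∨ ¬p3)), u
7. p2, u
8. p3, u
Accessibility: uRu
Branch closes: p2 and ¬p2 both at u.
Every branch of the negation's tableau closes; the branch above is one of them.

Valid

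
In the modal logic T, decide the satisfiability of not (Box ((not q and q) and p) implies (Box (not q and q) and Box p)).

1. not (Box ((not q and q) and p) implies (Box (not q and q) and Box p)), 0
2. Box ((not q and q) and p), 0
3. not (Box (not q and q) and Box p), 0
4. (not q and q) and p, 0
5. not q and q, 0
6. p, 0
7. not q, 0
8. q, 0
Accessibility: 0R0
Branch closes: q and not q both at 0.
Every branch closes; the branch above is one of them.

Unsatisfiable (every branch closes)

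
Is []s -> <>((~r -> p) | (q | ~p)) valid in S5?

Valid

Tableau for the negation ~([]s -> <>((~r -> p) | (q | ~p))):
1. ~([]s -> <>((~r -> p) | (q | ~p))), w0
2. []s, w0
3. ~<>((~r -> p) | (q | ~p)), w0
4. s, w0
5. ~((~r -> p) | (q | ~p)), w0
6. ~(~r -> p), w0
7. ~(q | ~p), w0
8. ~r, w0
9. ~p, w0
10. ~q, w0
11. p, w0
Accessibility: w0Rw0
Branch closes: p and ~p both at w0.
Every branch of the negation's tableau closes; the branch above is one of them.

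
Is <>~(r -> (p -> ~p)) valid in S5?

No, not valid

Tableau for the negation ~<>~(r -> (p -> ~p)):
1. ~<>~(r -> (p -> ~p)), w0
2. r -> (p -> ~p), w0
3. p -> ~p, w0
4. ~p, w0
Accessibility: w0Rw0
The negation has an open branch (countermodel exists).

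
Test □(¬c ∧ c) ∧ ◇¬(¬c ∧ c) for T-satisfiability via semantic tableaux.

1. □(¬c ∧ c) ∧ ◇¬(¬c ∧ c), 0
2. □(¬c ∧ c), 0
3. ◇¬(¬c ∧ c), 0
4. ¬c ∧ c, 0
5. ¬c, 0
6. c, 0
Accessibility: 0R0
Branch closes: c and ¬c both at 0.
All branches of the tableau close; one closing branch shown above.

Unsatisfiable (every branch closes)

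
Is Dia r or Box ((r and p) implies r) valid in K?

Tableau for the negation not (Dia r or Box ((r and p) implies r)):
1. not (Dia r or Box ((r and p) implies r)), w0
2. not Dia r, w0
3. not Box ((r and p) implies r), w0
4. not ((r and p) implies r), w1
5. r and p, w1
6. not r, w1
7. r, w1
8. p, w1
Accessibility: w0Rw1
Branch closes: r and not r both at w1.
All branches of the negation close; one closing branch shown above.

Yes, valid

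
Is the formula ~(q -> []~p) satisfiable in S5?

1. ~(q -> []~p), u
2. q, u
3. ~[]~p, u
4. p, v
Accessibility: uRu, uRv, vRu, vRv

Yes, satisfiable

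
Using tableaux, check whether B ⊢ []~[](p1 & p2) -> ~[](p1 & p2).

Yes, valid

Tableau for the negation ~([]~[](p1 & p2) -> ~[](p1 & p2)):
1. ~([]~[](p1 & p2) -> ~[](p1 & p2)), w0
2. []~[](p1 & p2), w0
3. [](p1 & p2), w0
4. ~[](p1 & p2), w0
5. p1 & p2, w0
6. p1, w0
7. p2, w0
8. ~(p1 & p2), w1
9. ~[](p1 & p2), w1
10. p1 & p2, w1
11. p1, w1
12. p2, w1
13. ~p2, w1
Accessibility: w0Rw0, w0Rw1, w1Rw0, w1Rw1
Branch closes: p2 and ~p2 both at w1.
Every branch of the negation's tableau closes; the branch above is one of them.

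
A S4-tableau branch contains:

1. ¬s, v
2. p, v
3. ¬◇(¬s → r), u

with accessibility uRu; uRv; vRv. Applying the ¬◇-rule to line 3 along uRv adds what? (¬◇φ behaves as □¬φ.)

¬(¬s → r), v

¬◇φ behaves as □¬φ: propagate the negated body to each accessible world.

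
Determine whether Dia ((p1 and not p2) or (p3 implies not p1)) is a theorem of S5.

Tableau for the negation not Dia ((p1 and not p2) or (p3 implies not p1)):
1. not Dia ((p1 and not p2) or (p3 implies not p1)), 0
2. not ((p1 and not p2) or (p3 implies not p1)), 0
3. not (p1 and not p2), 0
4. not (p3 implies not p1), 0
5. p3, 0
6. p1, 0
7. p2, 0
Accessibility: 0R0
The negation has an open branch (countermodel exists).

Invalid (countermodel exists)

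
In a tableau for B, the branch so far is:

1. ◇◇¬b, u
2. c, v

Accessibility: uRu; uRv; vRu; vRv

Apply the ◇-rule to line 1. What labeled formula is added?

a fresh world w with uRw, and ◇¬b at w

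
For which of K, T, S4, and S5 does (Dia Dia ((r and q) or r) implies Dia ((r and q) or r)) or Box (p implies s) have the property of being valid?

S4, S5

S4-tableau for the negation not ((Dia Dia ((r and q) or r) implies Dia ((r and q) or r)) or Box (p implies s)):
1. not ((Dia Dia ((r and q) or r) implies Dia ((r and q) or r)) or Box (p implies s)), 0
2. not (Dia Dia ((r and q) or r) implies Dia ((r and q) or r)), 0
3. not Box (p implies s), 0
4. Dia Dia ((r and q) or r), 0
5. not Dia ((r and q) or r), 0
6. not ((r and q) or r), 0
7. not (r and q), 0
8. not r, 0
9. not q, 0
10. not (p implies s), 1
11. p, 1
12. not s, 1
13. not ((r and q) or r), 1
14. not (r and q), 1
15. not r, 1
16. not q, 1
17. Dia ((r and q) or r), 2
18. not ((r and q) or r), 2
19. not (r and q), 2
20. not r, 2
21. not q, 2
22. (r and q) or r, 3
23. not ((r and q) or r), 3
24. not (r and q), 3
25. not r, 3
26. r and q, 3
27. r, 3
28. q, 3
Accessibility: 0R0, 0R1, 0R2, 0R3, 1R1, 2R2, 2R3, 3R3
Branch closes: r and not r both at 3.
Every branch closes (one shown): valid in S4, hence also in S5 (every theorem of S4 is a theorem of S5).
T-tableau for the negation not ((Dia Dia ((r and q) or r) implies Dia ((r and q) or r)) or Box (p implies s)):
1. not ((Dia Dia ((r and q) or r) implies Dia ((r and q) or r)) or Box (p implies s)), 0
2. not (Dia Dia ((r and q) or r) implies Dia ((r and q) or r)), 0
3. not Box (p implies s), 0
4. Dia Dia ((r and q) or r), 0
5. not Dia ((r and q) or r), 0
6. not ((r and q) or r), 0
7. not (r and q), 0
8. not r, 0
9. not q, 0
10. not (p implies s), 1
11. p, 1
12. not s, 1
13. not ((r and q) or r), 1
14. not (r and q), 1
15. not r, 1
16. not q, 1
17. Dia ((r and q) or r), 2
18. not ((r and q) or r), 2
19. not (r and q), 2
20. not r, 2
21. not q, 2
22. (r and q) or r, 3
23. r, 3
Accessibility: 0R0, 0R1, 0R2, 1R1, 2R2, 2R3, 3R3
Complete open branch: countermodel on a T-frame, so not valid in T, nor in K (the same frame is also a K-frame).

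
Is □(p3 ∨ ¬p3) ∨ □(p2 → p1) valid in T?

Valid

Tableau for the negation ¬(□(p3 ∨ ¬p3) ∨ □(p2 → p1)):
1. ¬(□(p3 ∨ ¬p3) ∨ □(p2 → p1)), w0
2. ¬□(p3 ∨ ¬p3), w0   [¬∨-rule on 1]
3. ¬□(p2 → p1), w0   [¬∨-rule on 1]
4. ¬(p3 ∨ ¬p3), w1   [¬□-rule on 2: fresh world w1, w0Rw1]
5. ¬p3, w1   [¬∨-rule on 4]
6. p3, w1   [¬∨-rule on 4]
Accessibility: w0Rw0, w0Rw1, w1Rw1
Branch closes: p3 and ¬p3 both at w1.
Every branch of the negation's tableau closes; the branch above is one of them.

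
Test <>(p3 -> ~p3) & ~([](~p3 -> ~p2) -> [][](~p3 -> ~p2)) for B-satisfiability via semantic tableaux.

1. <>(p3 -> ~p3) & ~([](~p3 -> ~p2) -> [][](~p3 -> ~p2)), u
2. <>(p3 -> ~p3), u
3. ~([](~p3 -> ~p2) -> [][](~p3 -> ~p2)), u
4. [](~p3 -> ~p2), u
5. ~[][](~p3 -> ~p2), u
6. ~p3 -> ~p2, u
7. ~p2, u
8. p3 -> ~p3, v
9. ~p3 -> ~p2, v
10. ~p3, v
11. ~p2, v
12. ~[](~p3 -> ~p2), w
13. ~p3 -> ~p2, w
14. ~p2, w
15. ~(~p3 -> ~p2), x
16. ~p3, x
17. p2, x
Accessibility: uRu, uRv, uRw, vRu, vRv, wRu, wRw, wRx, xRw, xRx

Satisfiable (open branch found)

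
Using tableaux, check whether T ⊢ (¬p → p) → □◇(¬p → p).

Tableau for the negation ¬((¬p → p) → □◇(¬p → p)):
1. ¬((¬p → p) → □◇(¬p → p)), u
2. ¬p → p, u   [¬→-rule on 1]
3. ¬□◇(¬p → p), u   [¬→-rule on 1]
4. p, u   [→-rule on 2 (branches; this branch)]
5. ¬◇(¬p → p), v   [¬□-rule on 3: fresh world v, uRv]
6. ¬(¬p → p), v   [¬◇-rule on 5 via vRv]
7. ¬p, v   [¬→-rule on 6]
Accessibility: uRu, uRv, vRv
The negation has an open branch (countermodel exists).

No, not valid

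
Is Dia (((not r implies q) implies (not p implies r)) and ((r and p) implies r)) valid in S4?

Invalid (countermodel exists)

Tableau for the negation not Dia (((not r implies q) implies (not p implies r)) and ((r and p) implies r)):
1. not Dia (((not r implies q) implies (not p implies r)) and ((r and p) implies r)), w0
2. not (((not r implies q) implies (not p implies r)) and ((r and p) implies r)), w0
3. not ((not r implies q) implies (not p implies r)), w0
4. not r implies q, w0
5. not (not p implies r), w0
6. not p, w0
7. not r, w0
8. q, w0
Accessibility: w0Rw0
The negation has an open branch (countermodel exists).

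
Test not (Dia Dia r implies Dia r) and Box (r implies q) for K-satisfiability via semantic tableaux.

1. not (Dia Dia r implies Dia r) and Box (r implies q), u
2. not (Dia Dia r implies Dia r), u   [and-rule on 1]
3. Box (r implies q), u   [and-rule on 1]
4. Dia Dia r, u   [neg-implies-rule on 2]
5. not Dia r, u   [neg-implies-rule on 2]
6. Dia r, v   [Dia-rule on 4: fresh world v, uRv]
7. r implies q, v   [Box-rule on 3 via uRv]
8. not r, v   [neg-Dia-rule on 5 via uRv]
9. q, v   [implies-rule on 7 (branches; this branch)]
10. r, w   [Dia-rule on 6: fresh world w, vRw]
Accessibility: uRv, vRw

Satisfiable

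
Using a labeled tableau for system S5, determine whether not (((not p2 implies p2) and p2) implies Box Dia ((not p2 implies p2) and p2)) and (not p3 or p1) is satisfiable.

1. not (((not p2 implies p2) and p2) implies Box Dia ((not p2 implies p2) and p2)) and (not p3 or p1), w0
2. not (((not p2 implies p2) and p2) implies Box Dia ((not p2 implies p2) and p2)), w0   [and-rule on 1]
3. not p3 or p1, w0   [and-rule on 1]
4. (not p2 implies p2) and p2, w0   [neg-implies-rule on 2]
5. not Box Dia ((not p2 implies p2) and p2), w0   [neg-implies-rule on 2]
6. not p2 implies p2, w0   [and-rule on 4]
7. p2, w0   [and-rule on 4]
8. p1, w0   [or-rule on 3 (branches; this branch)]
9. not Dia ((not p2 implies p2) and p2), w1   [neg-Box-rule on 5: fresh world w1, w0Rw1]
10. not ((not p2 implies p2) and p2), w0   [neg-Dia-rule on 9 via w1Rw0]
11. not ((not p2 implies p2) and p2), w1   [neg-Dia-rule on 9 via w1Rw1]
12. not (not p2 implies p2), w0   [neg-and-rule on 10 (branches; this branch)]
13. not p2, w0   [neg-implies-rule on 12]
Accessibility: w0Rw0, w0Rw1, w1Rw0, w1Rw1
Branch closes: p2 and not p2 both at w0.
(One branch shown.) All branches close.

Unsatisfiable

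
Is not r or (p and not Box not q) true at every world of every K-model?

Tableau for the negation not (not r or (p and not Box not q)):
1. not (not r or (p and not Box not q)), u
2. r, u
3. not (p and not Box not q), u
4. Box not q, u
The negation has an open branch (countermodel exists).

Invalid (countermodel exists)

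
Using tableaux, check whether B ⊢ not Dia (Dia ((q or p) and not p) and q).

Tableau for the negation Dia (Dia ((q or p) and not p) and q):
1. Dia (Dia ((q or p) and not p) and q), 0
2. Dia ((q or p) and not p) and q, 1
3. Dia ((q or p) and not p), 1
4. q, 1
5. (q or p) and not p, 2
6. q or p, 2
7. not p, 2
8. q, 2
Accessibility: 0R0, 0R1, 1R0, 1R1, 1R2, 2R1, 2R2
The negation has an open branch (countermodel exists).

No, not valid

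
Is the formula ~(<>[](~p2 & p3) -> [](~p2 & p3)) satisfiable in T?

Yes, satisfiable

1. ~(<>[](~p2 & p3) -> [](~p2 & p3)), u
2. <>[](~p2 & p3), u
3. ~[](~p2 & p3), u
4. [](~p2 & p3), v
5. ~p2 & p3, v
6. ~p2, v
7. p3, v
8. ~(~p2 & p3), w
9. ~p3, w
Accessibility: uRu, uRv, uRw, vRv, wRw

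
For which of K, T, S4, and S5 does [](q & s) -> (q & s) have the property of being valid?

K-tableau for the negation ~([](q & s) -> (q & s)):
1. ~([](q & s) -> (q & s)), 0
2. [](q & s), 0
3. ~(q & s), 0
4. ~s, 0
Complete open branch: countermodel on a K-frame, so not valid in K.
T-tableau for the negation ~([](q & s) -> (q & s)):
1. ~([](q & s) -> (q & s)), 0
2. [](q & s), 0
3. ~(q & s), 0
4. q & s, 0
5. q, 0
6. s, 0
7. ~s, 0
Accessibility: 0R0
Branch closes: s and ~s both at 0.
Every branch closes (one shown): valid in T, hence also in S4, S5 (every theorem of T is a theorem of S4 and S5).

T, S4, S5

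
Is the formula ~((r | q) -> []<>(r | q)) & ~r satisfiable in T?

Satisfiable (open branch found)

1. ~((r | q) -> []<>(r | q)) & ~r, w0
2. ~((r | q) -> []<>(r | q)), w0
3. ~r, w0
4. r | q, w0
5. ~[]<>(r | q), w0
6. q, w0
7. ~<>(r | q), w1
8. ~(r | q), w1
9. ~r, w1
10. ~q, w1
Accessibility: w0Rw0, w0Rw1, w1Rw1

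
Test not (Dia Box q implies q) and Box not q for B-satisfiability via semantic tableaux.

1. not (Dia Box q implies q) and Box not q, w0
2. not (Dia Box q implies q), w0
3. Box not q, w0
4. Dia Box q, w0
5. not q, w0
6. Box q, w1
7. not q, w1
8. q, w0
Accessibility: w0Rw0, w0Rw1, w1Rw0, w1Rw1
Branch closes: q and not q both at w0.
Every branch closes; the branch above is one of them.

Unsatisfiable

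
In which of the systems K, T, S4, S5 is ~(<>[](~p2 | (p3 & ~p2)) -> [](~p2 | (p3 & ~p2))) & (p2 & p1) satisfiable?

K, T, S4

S4-tableau for the formula:
1. ~(<>[](~p2 | (p3 & ~p2)) -> [](~p2 | (p3 & ~p2))) & (p2 & p1), u
2. ~(<>[](~p2 | (p3 & ~p2)) -> [](~p2 | (p3 & ~p2))), u
3. p2 & p1, u
4. <>[](~p2 | (p3 & ~p2)), u
5. ~[](~p2 | (p3 & ~p2)), u
6. p2, u
7. p1, u
8. [](~p2 | (p3 & ~p2)), v
9. ~p2 | (p3 & ~p2), v
10. p3 & ~p2, v
11. p3, v
12. ~p2, v
13. ~(~p2 | (p3 & ~p2)), w
14. p2, w
15. ~(p3 & ~p2), w
Accessibility: uRu, uRv, uRw, vRv, wRw
Complete open branch: satisfiable in S4, hence also in K, T (this S4-model is also a K-model and a T-model).
S5-tableau for the formula:
1. ~(<>[](~p2 | (p3 & ~p2)) -> [](~p2 | (p3 & ~p2))) & (p2 & p1), u
2. ~(<>[](~p2 | (p3 & ~p2)) -> [](~p2 | (p3 & ~p2))), u
3. p2 & p1, u
4. <>[](~p2 | (p3 & ~p2)), u
5. ~[](~p2 | (p3 & ~p2)), u
6. p2, u
7. p1, u
8. [](~p2 | (p3 & ~p2)), v
9. ~p2 | (p3 & ~p2), u
10. ~p2 | (p3 & ~p2), v
11. p3 & ~p2, u
12. p3, u
13. ~p2, u
Accessibility: uRu, uRv, vRu, vRv
Branch closes: p2 and ~p2 both at u.
Every branch closes (one shown): unsatisfiable in S5.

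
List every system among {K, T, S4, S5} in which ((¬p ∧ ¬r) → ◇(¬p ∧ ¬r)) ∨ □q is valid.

T, S4, S5

K-tableau for the negation ¬(((¬p ∧ ¬r) → ◇(¬p ∧ ¬r)) ∨ □q):
1. ¬(((¬p ∧ ¬r) → ◇(¬p ∧ ¬r)) ∨ □q), u
2. ¬((¬p ∧ ¬r) → ◇(¬p ∧ ¬r)), u
3. ¬□q, u
4. ¬p ∧ ¬r, u
5. ¬◇(¬p ∧ ¬r), u
6. ¬p, u
7. ¬r, u
8. ¬q, v
9. ¬(¬p ∧ ¬r), v
10. r, v
Accessibility: uRv
Complete open branch: countermodel on a K-frame, so not valid in K.
T-tableau for the negation ¬(((¬p ∧ ¬r) → ◇(¬p ∧ ¬r)) ∨ □q):
1. ¬(((¬p ∧ ¬r) → ◇(¬p ∧ ¬r)) ∨ □q), u
2. ¬((¬p ∧ ¬r) → ◇(¬p ∧ ¬r)), u
3. ¬□q, u
4. ¬p ∧ ¬r, u
5. ¬◇(¬p ∧ ¬r), u
6. ¬p, u
7. ¬r, u
8. ¬(¬p ∧ ¬r), u
9. r, u
Accessibility: uRu
Branch closes: r and ¬r both at u.
Every branch closes (one shown): valid in T, hence also in S4, S5 (every theorem of T is a theorem of S4 and S5).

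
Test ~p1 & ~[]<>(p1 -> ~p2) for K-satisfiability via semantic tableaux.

Yes, satisfiable

1. ~p1 & ~[]<>(p1 -> ~p2), u
2. ~p1, u   [&-rule on 1]
3. ~[]<>(p1 -> ~p2), u   [&-rule on 1]
4. ~<>(p1 -> ~p2), v   [~[]-rule on 3: fresh world v, uRv]
Accessibility: uRv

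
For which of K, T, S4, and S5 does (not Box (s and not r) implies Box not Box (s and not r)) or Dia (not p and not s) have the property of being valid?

S5

S5-tableau for the negation not ((not Box (s and not r) implies Box not Box (s and not r)) or Dia (not p and not s)):
1. not ((not Box (s and not r) implies Box not Box (s and not r)) or Dia (not p and not s)), w0
2. not (not Box (s and not r) implies Box not Box (s and not r)), w0
3. not Dia (not p and not s), w0
4. not Box (s and not r), w0
5. not Box not Box (s and not r), w0
6. not (not p and not s), w0
7. s, w0
8. not (s and not r), w1
9. not (not p and not s), w1
10. r, w1
11. s, w1
12. Box (s and not r), w2
13. not (not p and not s), w2
14. s and not r, w0
15. not r, w0
16. s and not r, w1
17. not r, w1
Accessibility: w0Rw0, w0Rw1, w0Rw2, w1Rw0, w1Rw1, w1Rw2, w2Rw0, w2Rw1, w2Rw2
Branch closes: r and not r both at w1.
Every branch closes (one shown): valid in S5.
S4-tableau for the negation not ((not Box (s and not r) implies Box not Box (s and not r)) or Dia (not p and not s)):
1. not ((not Box (s and not r) implies Box not Box (s and not r)) or Dia (not p and not s)), w0
2. not (not Box (s and not r) implies Box not Box (s and not r)), w0
3. not Dia (not p and not s), w0
4. not Box (s and not r), w0
5. not Box not Box (s and not r), w0
6. not (not p and not s), w0
7. s, w0
8. not (s and not r), w1
9. not (not p and not s), w1
10. r, w1
11. s, w1
12. Box (s and not r), w2
13. not (not p and not s), w2
14. s and not r, w2
15. s, w2
16. not r, w2
Accessibility: w0Rw0, w0Rw1, w0Rw2, w1Rw1, w2Rw2
Complete open branch: countermodel on an S4-frame, so not valid in S4, nor in K, T (the same frame is also a K-frame and a T-frame).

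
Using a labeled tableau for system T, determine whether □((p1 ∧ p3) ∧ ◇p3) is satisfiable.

Satisfiable

1. □((p1 ∧ p3) ∧ ◇p3), 0
2. (p1 ∧ p3) ∧ ◇p3, 0
3. p1 ∧ p3, 0
4. ◇p3, 0
5. p1, 0
6. p3, 0
7. p3, 1
8. (p1 ∧ p3) ∧ ◇p3, 1
9. p1 ∧ p3, 1
10. ◇p3, 1
11. p1, 1
12. p3, 2
Accessibility: 0R0, 0R1, 1R1, 1R2, 2R2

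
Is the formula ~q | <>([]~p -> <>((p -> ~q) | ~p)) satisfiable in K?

Yes, satisfiable

1. ~q | <>([]~p -> <>((p -> ~q) | ~p)), u
2. <>([]~p -> <>((p -> ~q) | ~p)), u
3. []~p -> <>((p -> ~q) | ~p), v
4. <>((p -> ~q) | ~p), v
5. (p -> ~q) | ~p, w
6. ~p, w
Accessibility: uRv, vRw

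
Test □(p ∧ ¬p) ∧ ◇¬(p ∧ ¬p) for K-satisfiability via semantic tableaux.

1. □(p ∧ ¬p) ∧ ◇¬(p ∧ ¬p), u
2. □(p ∧ ¬p), u   [∧-rule on 1]
3. ◇¬(p ∧ ¬p), u   [∧-rule on 1]
4. ¬(p ∧ ¬p), v   [◇-rule on 3: fresh world v, uRv]
5. p ∧ ¬p, v   [□-rule on 2 via uRv]
6. p, v   [∧-rule on 5]
7. ¬p, v   [∧-rule on 5]
Accessibility: uRv
Branch closes: p and ¬p both at v.
(One branch shown.) All branches close.

Unsatisfiable (every branch closes)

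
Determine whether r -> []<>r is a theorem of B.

Tableau for the negation ~(r -> []<>r):
1. ~(r -> []<>r), u
2. r, u
3. ~[]<>r, u
4. ~<>r, v
5. ~r, u
Accessibility: uRu, uRv, vRu, vRv
Branch closes: r and ~r both at u.
All branches of the negation close; one closing branch shown above.

Valid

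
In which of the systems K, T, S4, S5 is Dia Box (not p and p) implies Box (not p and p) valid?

T, S4, S5

K-tableau for the negation not (Dia Box (not p and p) implies Box (not p and p)):
1. not (Dia Box (not p and p) implies Box (not p and p)), 0
2. Dia Box (not p and p), 0
3. not Box (not p and p), 0
4. Box (not p and p), 1
5. not (not p and p), 2
6. not p, 2
Accessibility: 0R1, 0R2
Complete open branch: countermodel on a K-frame, so not valid in K.
T-tableau for the negation not (Dia Box (not p and p) implies Box (not p and p)):
1. not (Dia Box (not p and p) implies Box (not p and p)), 0
2. Dia Box (not p and p), 0
3. not Box (not p and p), 0
4. Box (not p and p), 1
5. not p and p, 1
6. not p, 1
7. p, 1
Accessibility: 0R0, 0R1, 1R1
Branch closes: p and not p both at 1.
Every branch closes (one shown): valid in T, hence also in S4, S5 (every theorem of T is a theorem of S4 and S5).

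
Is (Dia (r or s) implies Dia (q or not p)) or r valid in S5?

Tableau for the negation not ((Dia (r or s) implies Dia (q or not p)) or r):
1. not ((Dia (r or s) implies Dia (q or not p)) or r), 0
2. not (Dia (r or s) implies Dia (q or not p)), 0   [neg-or-rule on 1]
3. not r, 0   [neg-or-rule on 1]
4. Dia (r or s), 0   [neg-implies-rule on 2]
5. not Dia (q or not p), 0   [neg-implies-rule on 2]
6. not (q or not p), 0   [neg-Dia-rule on 5 via 0R0]
7. not q, 0   [neg-or-rule on 6]
8. p, 0   [neg-or-rule on 6]
9. r or s, 1   [Dia-rule on 4: fresh world 1, 0R1]
10. not (q or not p), 1   [neg-Dia-rule on 5 via 0R1]
11. not q, 1   [neg-or-rule on 10]
12. p, 1   [neg-or-rule on 10]
13. s, 1   [or-rule on 9 (branches; this branch)]
Accessibility: 0R0, 0R1, 1R0, 1R1
The negation has an open branch (countermodel exists).

Invalid (countermodel exists)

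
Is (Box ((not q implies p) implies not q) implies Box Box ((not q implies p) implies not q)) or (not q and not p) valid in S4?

Tableau for the negation not ((Box ((not q implies p) implies not q) implies Box Box ((not q implies p) implies not q)) or (not q and not p)):
1. not ((Box ((not q implies p) implies not q) implies Box Box ((not q implies p) implies not q)) or (not q and not p)), 0
2. not (Box ((not q implies p) implies not q) implies Box Box ((not q implies p) implies not q)), 0   [neg-or-rule on 1]
3. not (not q and not p), 0   [neg-or-rule on 1]
4. Box ((not q implies p) implies not q), 0   [neg-implies-rule on 2]
5. not Box Box ((not q implies p) implies not q), 0   [neg-implies-rule on 2]
6. (not q implies p) implies not q, 0   [Box-rule on 4 via 0R0]
7. p, 0   [neg-and-rule on 3 (branches; this branch)]
8. not q, 0   [implies-rule on 6 (branches; this branch)]
9. not Box ((not q implies p) implies not q), 1   [neg-Box-rule on 5: fresh world 1, 0R1]
10. (not q implies p) implies not q, 1   [Box-rule on 4 via 0R1]
11. not (not q implies p), 1   [implies-rule on 10 (branches; this branch)]
12. not q, 1   [neg-implies-rule on 11]
13. not p, 1   [neg-implies-rule on 11]
14. not ((not q implies p) implies not q), 2   [neg-Box-rule on 9: fresh world 2, 1R2]
15. not q implies p, 2   [neg-implies-rule on 14]
16. q, 2   [neg-implies-rule on 14]
17. (not q implies p) implies not q, 2   [Box-rule on 4 via 0R2]
18. p, 2   [implies-rule on 15 (branches; this branch)]
19. not (not q implies p), 2   [implies-rule on 17 (branches; this branch)]
20. not q, 2   [neg-implies-rule on 19]
21. not p, 2   [neg-implies-rule on 19]
Accessibility: 0R0, 0R1, 0R2, 1R1, 1R2, 2R2
Branch closes: q and not q both at 2.
Every branch of the negation's tableau closes; the branch above is one of them.

Valid in S4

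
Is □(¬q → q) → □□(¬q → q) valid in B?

Invalid (countermodel exists)

Tableau for the negation ¬(□(¬q → q) → □□(¬q → q)):
1. ¬(□(¬q → q) → □□(¬q → q)), 0
2. □(¬q → q), 0
3. ¬□□(¬q → q), 0
4. ¬q → q, 0
5. q, 0
6. ¬□(¬q → q), 1
7. ¬q → q, 1
8. q, 1
9. ¬(¬q → q), 2
10. ¬q, 2
Accessibility: 0R0, 0R1, 1R0, 1R1, 1R2, 2R1, 2R2
The negation has an open branch (countermodel exists).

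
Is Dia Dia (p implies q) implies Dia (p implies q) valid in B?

Not valid

Tableau for the negation not (Dia Dia (p implies q) implies Dia (p implies q)):
1. not (Dia Dia (p implies q) implies Dia (p implies q)), w0
2. Dia Dia (p implies q), w0
3. not Dia (p implies q), w0
4. not (p implies q), w0
5. p, w0
6. not q, w0
7. Dia (p implies q), w1
8. not (p implies q), w1
9. p, w1
10. not q, w1
11. p implies q, w2
12. q, w2
Accessibility: w0Rw0, w0Rw1, w1Rw0, w1Rw1, w1Rw2, w2Rw1, w2Rw2
The negation has an open branch (countermodel exists).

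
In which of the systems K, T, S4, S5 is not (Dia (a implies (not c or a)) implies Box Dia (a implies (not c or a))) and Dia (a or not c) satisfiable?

T-tableau for the formula:
1. not (Dia (a implies (not c or a)) implies Box Dia (a implies (not c or a))) and Dia (a or not c), w0
2. not (Dia (a implies (not c or a)) implies Box Dia (a implies (not c or a))), w0
3. Dia (a or not c), w0
4. Dia (a implies (not c or a)), w0
5. not Box Dia (a implies (not c or a)), w0
6. a or not c, w1
7. not c, w1
8. a implies (not c or a), w2
9. not c or a, w2
10. a, w2
11. not Dia (a implies (not c or a)), w3
12. not (a implies (not c or a)), w3
13. a, w3
14. not (not c or a), w3
15. c, w3
16. not a, w3
Accessibility: w0Rw0, w0Rw1, w0Rw2, w0Rw3, w1Rw1, w2Rw2, w3Rw3
Branch closes: a and not a both at w3.
Every branch closes (one shown): unsatisfiable in T, hence also in S4, S5 (every S4/S5-frame is a T-frame).
K-tableau for the formula:
1. not (Dia (a implies (not c or a)) implies Box Dia (a implies (not c or a))) and Dia (a or not c), w0
2. not (Dia (a implies (not c or a)) implies Box Dia (a implies (not c or a))), w0
3. Dia (a or not c), w0
4. Dia (a implies (not c or a)), w0
5. not Box Dia (a implies (not c or a)), w0
6. a or not c, w1
7. not c, w1
8. a implies (not c or a), w2
9. not c or a, w2
10. a, w2
11. not Dia (a implies (not c or a)), w3
Accessibility: w0Rw1, w0Rw2, w0Rw3
Complete open branch: satisfiable in K.

K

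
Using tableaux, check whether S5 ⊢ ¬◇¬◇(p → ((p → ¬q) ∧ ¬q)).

Not valid

Tableau for the negation ◇¬◇(p → ((p → ¬q) ∧ ¬q)):
1. ◇¬◇(p → ((p → ¬q) ∧ ¬q)), 0
2. ¬◇(p → ((p → ¬q) ∧ ¬q)), 1
3. ¬(p → ((p → ¬q) ∧ ¬q)), 0
4. p, 0
5. ¬((p → ¬q) ∧ ¬q), 0
6. ¬(p → ((p → ¬q) ∧ ¬q)), 1
7. p, 1
8. ¬((p → ¬q) ∧ ¬q), 1
9. q, 0
10. q, 1
Accessibility: 0R0, 0R1, 1R0, 1R1
The negation has an open branch (countermodel exists).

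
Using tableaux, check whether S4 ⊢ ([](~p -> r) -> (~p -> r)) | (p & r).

Tableau for the negation ~(([](~p -> r) -> (~p -> r)) | (p & r)):
1. ~(([](~p -> r) -> (~p -> r)) | (p & r)), u
2. ~([](~p -> r) -> (~p -> r)), u
3. ~(p & r), u
4. [](~p -> r), u
5. ~(~p -> r), u
6. ~p, u
7. ~r, u
8. ~p -> r, u
9. r, u
Accessibility: uRu
Branch closes: r and ~r both at u.
Every branch of the negation's tableau closes; the branch above is one of them.

Valid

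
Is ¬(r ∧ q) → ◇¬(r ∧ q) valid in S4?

Valid

Tableau for the negation ¬(¬(r ∧ q) → ◇¬(r ∧ q)):
1. ¬(¬(r ∧ q) → ◇¬(r ∧ q)), 0
2. ¬(r ∧ q), 0   [¬→-rule on 1]
3. ¬◇¬(r ∧ q), 0   [¬→-rule on 1]
4. r ∧ q, 0   [¬◇-rule on 3 via 0R0]
5. r, 0   [∧-rule on 4]
6. q, 0   [∧-rule on 4]
7. ¬q, 0   [¬∧-rule on 2 (branches; this branch)]
Accessibility: 0R0
Branch closes: q and ¬q both at 0.
All branches of the negation close; one closing branch shown above.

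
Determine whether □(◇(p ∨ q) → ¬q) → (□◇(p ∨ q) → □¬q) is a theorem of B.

Valid in B

Tableau for the negation ¬(□(◇(p ∨ q) → ¬q) → (□◇(p ∨ q) → □¬q)):
1. ¬(□(◇(p ∨ q) → ¬q) → (□◇(p ∨ q) → □¬q)), w0
2. □(◇(p ∨ q) → ¬q), w0   [¬→-rule on 1]
3. ¬(□◇(p ∨ q) → □¬q), w0   [¬→-rule on 1]
4. □◇(p ∨ q), w0   [¬→-rule on 3]
5. ¬□¬q, w0   [¬→-rule on 3]
6. ◇(p ∨ q) → ¬q, w0   [□-rule on 2 via w0Rw0]
7. ◇(p ∨ q), w0   [□-rule on 4 via w0Rw0]
8. ¬q, w0   [→-rule on 6 (branches; this branch)]
9. q, w1   [¬□-rule on 5: fresh world w1, w0Rw1]
10. ◇(p ∨ q) → ¬q, w1   [□-rule on 2 via w0Rw1]
11. ◇(p ∨ q), w1   [□-rule on 4 via w0Rw1]
12. ¬◇(p ∨ q), w1   [→-rule on 10 (branches; this branch)]
13. ¬(p ∨ q), w0   [¬◇-rule on 12 via w1Rw0]
14. ¬p, w0   [¬∨-rule on 13]
15. ¬(p ∨ q), w1   [¬◇-rule on 12 via w1Rw1]
16. ¬p, w1   [¬∨-rule on 15]
17. ¬q, w1   [¬∨-rule on 15]
Accessibility: w0Rw0, w0Rw1, w1Rw0, w1Rw1
Branch closes: q and ¬q both at w1.
All branches of the negation close; one closing branch shown above.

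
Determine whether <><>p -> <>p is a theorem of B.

Not valid

Tableau for the negation ~(<><>p -> <>p):
1. ~(<><>p -> <>p), 0
2. <><>p, 0   [~->-rule on 1]
3. ~<>p, 0   [~->-rule on 1]
4. ~p, 0   [~<>-rule on 3 via 0R0]
5. <>p, 1   [<>-rule on 2: fresh world 1, 0R1]
6. ~p, 1   [~<>-rule on 3 via 0R1]
7. p, 2   [<>-rule on 5: fresh world 2, 1R2]
Accessibility: 0R0, 0R1, 1R0, 1R1, 1R2, 2R1, 2R2
The negation has an open branch (countermodel exists).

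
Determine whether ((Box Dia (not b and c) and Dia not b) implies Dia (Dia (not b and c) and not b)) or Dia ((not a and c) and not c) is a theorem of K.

Tableau for the negation not (((Box Dia (not b and c) and Dia not b) implies Dia (Dia (not b and c) and not b)) or Dia ((not a and c) and not c)):
1. not (((Box Dia (not b and c) and Dia not b) implies Dia (Dia (not b and c) and not b)) or Dia ((not a and c) and not c)), 0
2. not ((Box Dia (not b and c) and Dia not b) implies Dia (Dia (not b and c) and not b)), 0
3. not Dia ((not a and c) and not c), 0
4. Box Dia (not b and c) and Dia not b, 0
5. not Dia (Dia (not b and c) and not b), 0
6. Box Dia (not b and c), 0
7. Dia not b, 0
8. not b, 1
9. not ((not a and c) and not c), 1
10. not (Dia (not b and c) and not b), 1
11. Dia (not b and c), 1
12. not (not a and c), 1
13. not Dia (not b and c), 1
14. not c, 1
15. not b and c, 2
16. not b, 2
17. c, 2
18. not (not b and c), 2
19. not c, 2
Accessibility: 0R1, 1R2
Branch closes: c and not c both at 2.
All branches of the negation close; one closing branch shown above.

Valid in K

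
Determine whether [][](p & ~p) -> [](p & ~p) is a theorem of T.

Tableau for the negation ~([][](p & ~p) -> [](p & ~p)):
1. ~([][](p & ~p) -> [](p & ~p)), w0
2. [][](p & ~p), w0   [~->-rule on 1]
3. ~[](p & ~p), w0   [~->-rule on 1]
4. [](p & ~p), w0   [[]-rule on 2 via w0Rw0]
5. p & ~p, w0   [[]-rule on 4 via w0Rw0]
6. p, w0   [&-rule on 5]
7. ~p, w0   [&-rule on 5]
Accessibility: w0Rw0
Branch closes: p and ~p both at w0.
Every branch of the negation's tableau closes; the branch above is one of them.

Yes, valid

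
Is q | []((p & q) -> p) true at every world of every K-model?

Yes, valid

Tableau for the negation ~(q | []((p & q) -> p)):
1. ~(q | []((p & q) -> p)), 0
2. ~q, 0
3. ~[]((p & q) -> p), 0
4. ~((p & q) -> p), 1
5. p & q, 1
6. ~p, 1
7. p, 1
8. q, 1
Accessibility: 0R1
Branch closes: p and ~p both at 1.
All branches of the negation close; one closing branch shown above.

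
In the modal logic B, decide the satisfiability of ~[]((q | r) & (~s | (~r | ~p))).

Satisfiable (open branch found)

1. ~[]((q | r) & (~s | (~r | ~p))), 0
2. ~((q | r) & (~s | (~r | ~p))), 1
3. ~(~s | (~r | ~p)), 1
4. s, 1
5. ~(~r | ~p), 1
6. r, 1
7. p, 1
Accessibility: 0R0, 0R1, 1R0, 1R1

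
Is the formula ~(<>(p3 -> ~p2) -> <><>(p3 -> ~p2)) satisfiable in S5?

Unsatisfiable

1. ~(<>(p3 -> ~p2) -> <><>(p3 -> ~p2)), 0
2. <>(p3 -> ~p2), 0
3. ~<><>(p3 -> ~p2), 0
4. ~<>(p3 -> ~p2), 0
5. ~(p3 -> ~p2), 0
6. p3, 0
7. p2, 0
8. p3 -> ~p2, 1
9. ~<>(p3 -> ~p2), 1
10. ~(p3 -> ~p2), 1
11. p3, 1
12. p2, 1
13. ~p2, 1
Accessibility: 0R0, 0R1, 1R0, 1R1
Branch closes: p2 and ~p2 both at 1.
(One branch shown.) All branches close.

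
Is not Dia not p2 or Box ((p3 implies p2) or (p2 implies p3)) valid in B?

Valid in B

Tableau for the negation not (not Dia not p2 or Box ((p3 implies p2) or (p2 implies p3))):
1. not (not Dia not p2 or Box ((p3 implies p2) or (p2 implies p3))), w0
2. Dia not p2, w0   [neg-or-rule on 1]
3. not Box ((p3 implies p2) or (p2 implies p3)), w0   [neg-or-rule on 1]
4. not p2, w1   [Dia-rule on 2: fresh world w1, w0Rw1]
5. not ((p3 implies p2) or (p2 implies p3)), w2   [neg-Box-rule on 3: fresh world w2, w0Rw2]
6. not (p3 implies p2), w2   [neg-or-rule on 5]
7. not (p2 implies p3), w2   [neg-or-rule on 5]
8. p3, w2   [neg-implies-rule on 6]
9. not p2, w2   [neg-implies-rule on 6]
10. p2, w2   [neg-implies-rule on 7]
11. not p3, w2   [neg-implies-rule on 7]
Accessibility: w0Rw0, w0Rw1, w0Rw2, w1Rw0, w1Rw1, w2Rw0, w2Rw2
Branch closes: p2 and not p2 both at w2.
All branches of the negation close; one closing branch shown above.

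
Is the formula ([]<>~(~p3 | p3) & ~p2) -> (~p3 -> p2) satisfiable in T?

Satisfiable (open branch found)

1. ([]<>~(~p3 | p3) & ~p2) -> (~p3 -> p2), u
2. ~p3 -> p2, u   [->-rule on 1 (branches; this branch)]
3. p2, u   [->-rule on 2 (branches; this branch)]
Accessibility: uRu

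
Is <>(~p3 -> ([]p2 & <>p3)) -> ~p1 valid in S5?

Not valid

Tableau for the negation ~(<>(~p3 -> ([]p2 & <>p3)) -> ~p1):
1. ~(<>(~p3 -> ([]p2 & <>p3)) -> ~p1), u
2. <>(~p3 -> ([]p2 & <>p3)), u
3. p1, u
4. ~p3 -> ([]p2 & <>p3), v
5. []p2 & <>p3, v
6. []p2, v
7. <>p3, v
8. p2, u
9. p2, v
10. p3, w
11. p2, w
Accessibility: uRu, uRv, uRw, vRu, vRv, vRw, wRu, wRv, wRw
The negation has an open branch (countermodel exists).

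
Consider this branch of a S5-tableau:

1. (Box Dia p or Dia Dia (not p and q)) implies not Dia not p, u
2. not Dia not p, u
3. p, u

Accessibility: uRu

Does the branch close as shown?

No world carries both an atom and its negation.

No, open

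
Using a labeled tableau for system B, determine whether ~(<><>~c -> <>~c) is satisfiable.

Yes, satisfiable

1. ~(<><>~c -> <>~c), w0
2. <><>~c, w0   [~->-rule on 1]
3. ~<>~c, w0   [~->-rule on 1]
4. c, w0   [~<>-rule on 3 via w0Rw0]
5. <>~c, w1   [<>-rule on 2: fresh world w1, w0Rw1]
6. c, w1   [~<>-rule on 3 via w0Rw1]
7. ~c, w2   [<>-rule on 5: fresh world w2, w1Rw2]
Accessibility: w0Rw0, w0Rw1, w1Rw0, w1Rw1, w1Rw2, w2Rw1, w2Rw2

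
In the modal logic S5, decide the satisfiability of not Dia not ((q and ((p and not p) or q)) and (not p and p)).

1. not Dia not ((q and ((p and not p) or q)) and (not p and p)), u
2. (q and ((p and not p) or q)) and (not p and p), u
3. q and ((p and not p) or q), u
4. not p and p, u
5. q, u
6. (p and not p) or q, u
7. not p, u
8. p, u
Accessibility: uRu
Branch closes: p and not p both at u.
(One branch shown.) All branches close.

No, unsatisfiable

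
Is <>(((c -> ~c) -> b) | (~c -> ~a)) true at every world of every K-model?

Tableau for the negation ~<>(((c -> ~c) -> b) | (~c -> ~a)):
1. ~<>(((c -> ~c) -> b) | (~c -> ~a)), 0
The negation has an open branch (countermodel exists).

No, not valid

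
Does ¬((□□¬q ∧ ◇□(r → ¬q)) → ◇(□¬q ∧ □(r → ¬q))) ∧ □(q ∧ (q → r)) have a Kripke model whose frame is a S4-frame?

1. ¬((□□¬q ∧ ◇□(r → ¬q)) → ◇(□¬q ∧ □(r → ¬q))) ∧ □(q ∧ (q → r)), w0
2. ¬((□□¬q ∧ ◇□(r → ¬q)) → ◇(□¬q ∧ □(r → ¬q))), w0
3. □(q ∧ (q → r)), w0
4. □□¬q ∧ ◇□(r → ¬q), w0
5. ¬◇(□¬q ∧ □(r → ¬q)), w0
6. □□¬q, w0
7. ◇□(r → ¬q), w0
8. q ∧ (q → r), w0
9. q, w0
10. q → r, w0
11. ¬(□¬q ∧ □(r → ¬q)), w0
12. □¬q, w0
13. ¬q, w0
Accessibility: w0Rw0
Branch closes: q and ¬q both at w0.
All branches of the tableau close; one closing branch shown above.

Unsatisfiable (every branch closes)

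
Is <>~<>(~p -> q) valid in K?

Not valid

Tableau for the negation ~<>~<>(~p -> q):
1. ~<>~<>(~p -> q), u
The negation has an open branch (countermodel exists).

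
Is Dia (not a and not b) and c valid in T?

Tableau for the negation not (Dia (not a and not b) and c):
1. not (Dia (not a and not b) and c), 0
2. not c, 0
Accessibility: 0R0
The negation has an open branch (countermodel exists).

Not valid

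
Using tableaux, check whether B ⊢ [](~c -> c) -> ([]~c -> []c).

Yes, valid

Tableau for the negation ~([](~c -> c) -> ([]~c -> []c)):
1. ~([](~c -> c) -> ([]~c -> []c)), w0
2. [](~c -> c), w0   [~->-rule on 1]
3. ~([]~c -> []c), w0   [~->-rule on 1]
4. []~c, w0   [~->-rule on 3]
5. ~[]c, w0   [~->-rule on 3]
6. ~c -> c, w0   [[]-rule on 2 via w0Rw0]
7. ~c, w0   [[]-rule on 4 via w0Rw0]
8. c, w0   [->-rule on 6 (branches; this branch)]
Accessibility: w0Rw0
Branch closes: c and ~c both at w0.
All branches of the negation close; one closing branch shown above.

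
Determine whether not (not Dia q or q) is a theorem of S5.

Tableau for the negation not Dia q or q:
1. not Dia q or q, w0
2. q, w0
Accessibility: w0Rw0
The negation has an open branch (countermodel exists).

No, not valid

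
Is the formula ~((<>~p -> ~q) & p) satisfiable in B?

1. ~((<>~p -> ~q) & p), w0
2. ~p, w0
Accessibility: w0Rw0

Satisfiable (open branch found)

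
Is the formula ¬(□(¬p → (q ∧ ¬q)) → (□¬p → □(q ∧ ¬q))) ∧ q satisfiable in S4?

No, unsatisfiable

1. ¬(□(¬p → (q ∧ ¬q)) → (□¬p → □(q ∧ ¬q))) ∧ q, w0
2. ¬(□(¬p → (q ∧ ¬q)) → (□¬p → □(q ∧ ¬q))), w0   [∧-rule on 1]
3. q, w0   [∧-rule on 1]
4. □(¬p → (q ∧ ¬q)), w0   [¬→-rule on 2]
5. ¬(□¬p → □(q ∧ ¬q)), w0   [¬→-rule on 2]
6. □¬p, w0   [¬→-rule on 5]
7. ¬□(q ∧ ¬q), w0   [¬→-rule on 5]
8. ¬p → (q ∧ ¬q), w0   [□-rule on 4 via w0Rw0]
9. ¬p, w0   [□-rule on 6 via w0Rw0]
10. q ∧ ¬q, w0   [→-rule on 8 (branches; this branch)]
11. ¬q, w0   [∧-rule on 10]
Accessibility: w0Rw0
Branch closes: q and ¬q both at w0.
All branches of the tableau close; one closing branch shown above.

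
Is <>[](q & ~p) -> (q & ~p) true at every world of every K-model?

Not valid

Tableau for the negation ~(<>[](q & ~p) -> (q & ~p)):
1. ~(<>[](q & ~p) -> (q & ~p)), u
2. <>[](q & ~p), u
3. ~(q & ~p), u
4. p, u
5. [](q & ~p), v
Accessibility: uRv
The negation has an open branch (countermodel exists).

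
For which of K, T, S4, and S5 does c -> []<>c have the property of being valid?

S5

S5-tableau for the negation ~(c -> []<>c):
1. ~(c -> []<>c), 0
2. c, 0
3. ~[]<>c, 0
4. ~<>c, 1
5. ~c, 0
Accessibility: 0R0, 0R1, 1R0, 1R1
Branch closes: c and ~c both at 0.
Every branch closes (one shown): valid in S5.
S4-tableau for the negation ~(c -> []<>c):
1. ~(c -> []<>c), 0
2. c, 0
3. ~[]<>c, 0
4. ~<>c, 1
5. ~c, 1
Accessibility: 0R0, 0R1, 1R1
Complete open branch: countermodel on an S4-frame, so not valid in S4, nor in K, T (the same frame is also a K-frame and a T-frame).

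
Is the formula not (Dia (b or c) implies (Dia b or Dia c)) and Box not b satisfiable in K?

1. not (Dia (b or c) implies (Dia b or Dia c)) and Box not b, w0
2. not (Dia (b or c) implies (Dia b or Dia c)), w0
3. Box not b, w0
4. Dia (b or c), w0
5. not (Dia b or Dia c), w0
6. not Dia b, w0
7. not Dia c, w0
8. b or c, w1
9. not b, w1
10. not c, w1
11. c, w1
Accessibility: w0Rw1
Branch closes: c and not c both at w1.
Every branch closes; the branch above is one of them.

Unsatisfiable (every branch closes)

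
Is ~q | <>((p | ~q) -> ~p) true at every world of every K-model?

Not valid

Tableau for the negation ~(~q | <>((p | ~q) -> ~p)):
1. ~(~q | <>((p | ~q) -> ~p)), w0
2. q, w0
3. ~<>((p | ~q) -> ~p), w0
The negation has an open branch (countermodel exists).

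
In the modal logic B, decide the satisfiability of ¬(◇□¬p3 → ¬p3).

1. ¬(◇□¬p3 → ¬p3), u
2. ◇□¬p3, u
3. p3, u
4. □¬p3, v
5. ¬p3, u
Accessibility: uRu, uRv, vRu, vRv
Branch closes: p3 and ¬p3 both at u.
(One branch shown.) All branches close.

Unsatisfiable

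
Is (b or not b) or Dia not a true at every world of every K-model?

Valid

Tableau for the negation not ((b or not b) or Dia not a):
1. not ((b or not b) or Dia not a), w0
2. not (b or not b), w0
3. not Dia not a, w0
4. not b, w0
5. b, w0
Branch closes: b and not b both at w0.
All branches of the negation close; one closing branch shown above.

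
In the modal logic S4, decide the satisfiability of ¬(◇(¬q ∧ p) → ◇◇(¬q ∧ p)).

1. ¬(◇(¬q ∧ p) → ◇◇(¬q ∧ p)), u
2. ◇(¬q ∧ p), u
3. ¬◇◇(¬q ∧ p), u
4. ¬◇(¬q ∧ p), u
5. ¬(¬q ∧ p), u
6. ¬p, u
7. ¬q ∧ p, v
8. ¬q, v
9. p, v
10. ¬◇(¬q ∧ p), v
11. ¬(¬q ∧ p), v
12. ¬p, v
Accessibility: uRu, uRv, vRv
Branch closes: p and ¬p both at v.
Every branch closes; the branch above is one of them.

Unsatisfiable (every branch closes)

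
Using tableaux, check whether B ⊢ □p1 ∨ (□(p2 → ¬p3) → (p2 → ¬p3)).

Tableau for the negation ¬(□p1 ∨ (□(p2 → ¬p3) → (p2 → ¬p3))):
1. ¬(□p1 ∨ (□(p2 → ¬p3) → (p2 → ¬p3))), 0
2. ¬□p1, 0   [¬∨-rule on 1]
3. ¬(□(p2 → ¬p3) → (p2 → ¬p3)), 0   [¬∨-rule on 1]
4. □(p2 → ¬p3), 0   [¬→-rule on 3]
5. ¬(p2 → ¬p3), 0   [¬→-rule on 3]
6. p2, 0   [¬→-rule on 5]
7. p3, 0   [¬→-rule on 5]
8. p2 → ¬p3, 0   [□-rule on 4 via 0R0]
9. ¬p3, 0   [→-rule on 8 (branches; this branch)]
Accessibility: 0R0
Branch closes: p3 and ¬p3 both at 0.
All branches of the negation close; one closing branch shown above.

Valid in B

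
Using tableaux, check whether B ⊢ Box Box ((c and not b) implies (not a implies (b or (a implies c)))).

Valid

Tableau for the negation not Box Box ((c and not b) implies (not a implies (b or (a implies c)))):
1. not Box Box ((c and not b) implies (not a implies (b or (a implies c)))), u
2. not Box ((c and not b) implies (not a implies (b or (a implies c)))), v
3. not ((c and not b) implies (not a implies (b or (a implies c)))), w
4. c and not b, w
5. not (not a implies (b or (a implies c))), w
6. c, w
7. not b, w
8. not a, w
9. not (b or (a implies c)), w
10. not (a implies c), w
11. a, w
12. not c, w
Accessibility: uRu, uRv, vRu, vRv, vRw, wRv, wRw
Branch closes: a and not a both at w.
All branches of the negation close; one closing branch shown above.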